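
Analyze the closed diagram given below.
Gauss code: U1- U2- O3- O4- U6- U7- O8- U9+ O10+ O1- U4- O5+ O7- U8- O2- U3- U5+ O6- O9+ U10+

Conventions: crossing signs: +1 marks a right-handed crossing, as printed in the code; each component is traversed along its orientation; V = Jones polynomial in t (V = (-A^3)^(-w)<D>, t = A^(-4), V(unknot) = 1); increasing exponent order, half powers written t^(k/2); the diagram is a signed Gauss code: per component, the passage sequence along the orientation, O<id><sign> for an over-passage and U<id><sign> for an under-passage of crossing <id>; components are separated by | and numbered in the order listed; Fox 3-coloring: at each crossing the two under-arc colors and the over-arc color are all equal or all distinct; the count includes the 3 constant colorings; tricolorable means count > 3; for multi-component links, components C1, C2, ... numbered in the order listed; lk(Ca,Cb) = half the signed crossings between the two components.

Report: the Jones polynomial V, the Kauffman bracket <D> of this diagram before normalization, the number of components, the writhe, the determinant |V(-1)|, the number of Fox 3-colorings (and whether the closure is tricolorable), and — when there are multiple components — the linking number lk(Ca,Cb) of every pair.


V(t) = t^-7 - 2t^-6 + 2t^-5 - 3t^-4 + 3t^-3 - 2t^-2 + 2t^-1
bracket: 2A^-8 - 2A^-4 + 3 - 3A^4 + 2A^8 - 2A^12 + A^16, w = -4
1 component, writhe -4, over 10 crossings
det 15, colorings 9 of 3^10 — tricolorable
observation: w = -4 (over 10 crossings) is diagram-only; (-A^3)^(4) removes it from V


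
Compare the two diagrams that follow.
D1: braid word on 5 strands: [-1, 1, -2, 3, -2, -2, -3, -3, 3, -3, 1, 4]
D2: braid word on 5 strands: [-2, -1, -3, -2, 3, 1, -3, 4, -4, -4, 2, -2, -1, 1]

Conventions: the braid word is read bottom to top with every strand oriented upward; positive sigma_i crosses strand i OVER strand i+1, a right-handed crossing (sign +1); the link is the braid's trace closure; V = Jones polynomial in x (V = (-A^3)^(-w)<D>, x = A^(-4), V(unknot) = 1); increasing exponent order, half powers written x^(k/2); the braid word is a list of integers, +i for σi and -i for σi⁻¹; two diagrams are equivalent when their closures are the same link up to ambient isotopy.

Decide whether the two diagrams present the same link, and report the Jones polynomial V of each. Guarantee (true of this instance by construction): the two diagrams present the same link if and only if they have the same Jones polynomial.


same link: no
V(D1) = -x^-6 + x^-5 - x^-4 + 2x^-3 - x^-2 + x^-1  [12 crossings, <D> = A^-2 - A^2 + 2A^6 - A^10 + A^14 - A^18, w = -2]
V(D2) = 1  [14 crossings, <D> = A^-12, w = -4]
insight: V(x) takes 2 values over 2 diagrams, fixing the grouping


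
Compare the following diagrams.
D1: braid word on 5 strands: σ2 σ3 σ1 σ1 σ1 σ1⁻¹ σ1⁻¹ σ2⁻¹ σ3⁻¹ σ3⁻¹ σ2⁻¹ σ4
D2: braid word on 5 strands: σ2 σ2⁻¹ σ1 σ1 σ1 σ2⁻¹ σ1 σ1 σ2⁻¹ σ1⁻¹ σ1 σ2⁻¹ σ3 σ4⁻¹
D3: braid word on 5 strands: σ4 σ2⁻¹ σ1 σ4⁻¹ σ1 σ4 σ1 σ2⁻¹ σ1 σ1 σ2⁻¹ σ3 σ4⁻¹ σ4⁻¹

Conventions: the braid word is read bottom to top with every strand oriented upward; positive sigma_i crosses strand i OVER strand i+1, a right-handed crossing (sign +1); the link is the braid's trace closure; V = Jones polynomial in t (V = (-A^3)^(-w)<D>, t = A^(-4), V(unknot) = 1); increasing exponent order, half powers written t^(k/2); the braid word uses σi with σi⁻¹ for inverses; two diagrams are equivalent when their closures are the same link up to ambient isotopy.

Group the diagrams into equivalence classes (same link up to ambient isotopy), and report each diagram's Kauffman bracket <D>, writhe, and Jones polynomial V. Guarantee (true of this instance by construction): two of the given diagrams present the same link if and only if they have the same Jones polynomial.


classes: {D1} | {D2, D3}
V(D1) = 1  [12 crossings, <D> = 1, w = 0]
V(D2) = -t^-2 + 2t^-1 - 3 + 5t - 4t^2 + 5t^3 - 4t^4 + 2t^5 - t^6  [14 crossings, <D> = -A^-18 + 2A^-14 - 4A^-10 + 5A^-6 - 4A^-2 + 5A^2 - 3A^6 + 2A^10 - A^14, w = +2]
V(D3) = -t^-2 + 2t^-1 - 3 + 5t - 4t^2 + 5t^3 - 4t^4 + 2t^5 - t^6  (w +2, c 14, <D> = -A^-18 + 2A^-14 - 4A^-10 + 5A^-6 - 4A^-2 + 5A^2 - 3A^6 + 2A^10 - A^14)
insight: 2 values of V(t) split the 3 diagrams


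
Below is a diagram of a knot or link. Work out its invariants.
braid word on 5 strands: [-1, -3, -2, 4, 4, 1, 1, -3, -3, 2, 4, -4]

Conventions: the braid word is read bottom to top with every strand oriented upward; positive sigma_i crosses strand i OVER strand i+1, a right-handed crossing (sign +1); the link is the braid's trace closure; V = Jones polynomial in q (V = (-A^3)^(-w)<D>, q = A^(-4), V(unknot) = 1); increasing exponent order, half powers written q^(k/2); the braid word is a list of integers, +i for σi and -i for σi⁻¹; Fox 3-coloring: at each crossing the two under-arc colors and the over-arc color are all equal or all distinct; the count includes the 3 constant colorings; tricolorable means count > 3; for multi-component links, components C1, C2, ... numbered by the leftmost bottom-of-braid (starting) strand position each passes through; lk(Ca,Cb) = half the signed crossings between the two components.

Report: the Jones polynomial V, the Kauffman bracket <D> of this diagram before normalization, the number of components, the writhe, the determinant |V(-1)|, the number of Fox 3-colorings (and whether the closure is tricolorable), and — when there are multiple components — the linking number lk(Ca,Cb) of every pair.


V = -q^-3 + 2q^-2 - 2q^-1 + 4 - 2q + 3q^2 - q^3 + q^4
<D> = A^-16 - A^-12 + 3A^-8 - 2A^-4 + 4 - 2A^4 + 2A^8 - A^12 (w = 0)
3 components over 12 crossings, w = 0
lk(C1,C2): 0
lk(C1,C3) = 0
linking number lk(C2,C3) = +1
3 Fox colorings among 3^12, |V(-1)| = 16: not tricolorable
why: inverse pairs cancel, leaving σ1⁻¹ σ3⁻¹ σ2⁻¹ σ4 σ4 σ1 σ1 σ3⁻¹ σ3⁻¹ σ2


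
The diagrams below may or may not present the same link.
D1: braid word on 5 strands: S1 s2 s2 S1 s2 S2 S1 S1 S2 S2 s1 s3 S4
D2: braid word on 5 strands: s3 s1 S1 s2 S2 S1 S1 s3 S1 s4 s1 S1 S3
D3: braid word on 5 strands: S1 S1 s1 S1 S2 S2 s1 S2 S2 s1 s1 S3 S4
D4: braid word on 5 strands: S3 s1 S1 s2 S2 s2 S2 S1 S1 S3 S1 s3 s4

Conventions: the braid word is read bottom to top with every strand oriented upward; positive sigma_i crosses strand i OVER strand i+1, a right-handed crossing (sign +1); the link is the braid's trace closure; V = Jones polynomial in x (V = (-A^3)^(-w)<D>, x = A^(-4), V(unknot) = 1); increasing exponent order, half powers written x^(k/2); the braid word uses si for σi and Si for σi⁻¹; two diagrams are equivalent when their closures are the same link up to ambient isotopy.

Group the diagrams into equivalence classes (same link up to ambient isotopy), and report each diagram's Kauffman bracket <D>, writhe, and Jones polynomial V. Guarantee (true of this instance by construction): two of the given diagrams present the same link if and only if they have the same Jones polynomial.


grouping into links: {D1, D2, D4} | {D3}
V(D1) = x^(-9/2) - x^(-5/2) - x^(-3/2) - x^(-1/2)  (w -3, c 13, <D> = A^-7 + A^-3 + A - A^9)
V(D2) = x^(-9/2) - x^(-5/2) - x^(-3/2) - x^(-1/2)  (w -1, c 13, <D> = A^-1 + A^3 + A^7 - A^15)
V(D3) = -x^(-11/2) + x^(-9/2) - x^(-7/2) - x^(-3/2)  [13 crossings, <D> = A^-9 + A^-1 - A^3 + A^7, w = -5]
D4 (bracket A^-7 + A^-3 + A - A^9; 13 crossings at w = -3): V = x^(-9/2) - x^(-5/2) - x^(-3/2) - x^(-1/2)
key observation: 2 classes among 4 diagrams; unequal V(x) rules out equality


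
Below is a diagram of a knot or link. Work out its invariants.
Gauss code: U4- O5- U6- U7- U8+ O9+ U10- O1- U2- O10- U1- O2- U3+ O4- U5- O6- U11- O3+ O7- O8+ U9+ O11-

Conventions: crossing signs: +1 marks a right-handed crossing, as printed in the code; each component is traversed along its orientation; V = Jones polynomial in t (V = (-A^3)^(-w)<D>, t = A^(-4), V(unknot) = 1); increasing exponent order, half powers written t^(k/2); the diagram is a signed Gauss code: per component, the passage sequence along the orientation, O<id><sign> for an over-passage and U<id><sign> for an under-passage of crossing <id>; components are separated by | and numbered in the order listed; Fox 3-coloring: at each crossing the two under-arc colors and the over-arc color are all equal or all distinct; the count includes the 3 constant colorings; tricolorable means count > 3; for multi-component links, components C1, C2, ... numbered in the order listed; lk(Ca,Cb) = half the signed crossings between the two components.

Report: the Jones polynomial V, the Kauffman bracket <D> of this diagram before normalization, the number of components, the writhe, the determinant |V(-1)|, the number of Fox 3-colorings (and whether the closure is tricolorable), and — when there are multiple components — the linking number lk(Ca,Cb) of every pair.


Jones polynomial: V(t) = -t^-9 + 3t^-8 - 4t^-7 + 5t^-6 - 6t^-5 + 5t^-4 - 4t^-3 + 3t^-2 - t^-1 + 1
<D> = -A^-15 + A^-11 - 3A^-7 + 4A^-3 - 5A + 6A^5 - 5A^9 + 4A^13 - 3A^17 + A^21; writhe -5
components 1, writhe -5 (11 crossings)
3-colorings: 9 of 3^11, det 33 — tricolorable
note: det 33 = |V(-1)|; divisible by 3, so tricolorable


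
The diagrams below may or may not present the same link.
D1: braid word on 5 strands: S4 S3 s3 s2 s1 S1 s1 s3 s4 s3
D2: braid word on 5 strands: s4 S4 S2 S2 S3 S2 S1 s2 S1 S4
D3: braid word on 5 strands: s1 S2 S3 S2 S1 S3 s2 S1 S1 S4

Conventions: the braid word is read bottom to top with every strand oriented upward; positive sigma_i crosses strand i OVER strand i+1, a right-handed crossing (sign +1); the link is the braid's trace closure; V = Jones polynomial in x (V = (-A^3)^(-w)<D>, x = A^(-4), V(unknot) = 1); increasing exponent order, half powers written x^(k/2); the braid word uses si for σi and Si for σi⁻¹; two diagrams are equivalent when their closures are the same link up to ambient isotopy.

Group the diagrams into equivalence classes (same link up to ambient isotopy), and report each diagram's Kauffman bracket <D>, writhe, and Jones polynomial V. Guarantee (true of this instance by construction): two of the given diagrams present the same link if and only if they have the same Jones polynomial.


equivalence classes: {D1} | {D2, D3}
D1 (bracket A^12; 10 crossings at w = +4): V = 1
D2 (bracket A^-14 - A^-10 + 2A^-6 - A^-2 + A^2 - A^6; 10 crossings at w = -6): V = -x^-6 + x^-5 - x^-4 + 2x^-3 - x^-2 + x^-1
V(D3) = -x^-6 + x^-5 - x^-4 + 2x^-3 - x^-2 + x^-1  (w -6, c 10, <D> = A^-14 - A^-10 + 2A^-6 - A^-2 + A^2 - A^6)
observation: comparing 3 Jones polynomials yields 2 groups


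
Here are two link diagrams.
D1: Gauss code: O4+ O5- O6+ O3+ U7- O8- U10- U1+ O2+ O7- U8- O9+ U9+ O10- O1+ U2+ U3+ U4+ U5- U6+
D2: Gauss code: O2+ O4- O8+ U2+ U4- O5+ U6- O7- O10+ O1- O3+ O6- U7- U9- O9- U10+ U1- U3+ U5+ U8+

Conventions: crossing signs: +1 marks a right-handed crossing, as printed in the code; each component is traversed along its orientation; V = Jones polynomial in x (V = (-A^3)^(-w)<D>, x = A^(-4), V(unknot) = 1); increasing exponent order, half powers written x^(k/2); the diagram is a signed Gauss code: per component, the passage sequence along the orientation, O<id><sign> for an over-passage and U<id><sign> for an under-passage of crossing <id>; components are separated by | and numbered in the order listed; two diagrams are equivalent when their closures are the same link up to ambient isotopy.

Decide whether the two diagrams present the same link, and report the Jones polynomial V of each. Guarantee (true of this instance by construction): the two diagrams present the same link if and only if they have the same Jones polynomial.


equivalent: yes
V(D1) = 1  (w +2, c 10, <D> = A^6)
D2 (bracket 1; 10 crossings at w = 0): V = 1
why: Reidemeister moves carry D1 (10 crossings) to D2 (10)


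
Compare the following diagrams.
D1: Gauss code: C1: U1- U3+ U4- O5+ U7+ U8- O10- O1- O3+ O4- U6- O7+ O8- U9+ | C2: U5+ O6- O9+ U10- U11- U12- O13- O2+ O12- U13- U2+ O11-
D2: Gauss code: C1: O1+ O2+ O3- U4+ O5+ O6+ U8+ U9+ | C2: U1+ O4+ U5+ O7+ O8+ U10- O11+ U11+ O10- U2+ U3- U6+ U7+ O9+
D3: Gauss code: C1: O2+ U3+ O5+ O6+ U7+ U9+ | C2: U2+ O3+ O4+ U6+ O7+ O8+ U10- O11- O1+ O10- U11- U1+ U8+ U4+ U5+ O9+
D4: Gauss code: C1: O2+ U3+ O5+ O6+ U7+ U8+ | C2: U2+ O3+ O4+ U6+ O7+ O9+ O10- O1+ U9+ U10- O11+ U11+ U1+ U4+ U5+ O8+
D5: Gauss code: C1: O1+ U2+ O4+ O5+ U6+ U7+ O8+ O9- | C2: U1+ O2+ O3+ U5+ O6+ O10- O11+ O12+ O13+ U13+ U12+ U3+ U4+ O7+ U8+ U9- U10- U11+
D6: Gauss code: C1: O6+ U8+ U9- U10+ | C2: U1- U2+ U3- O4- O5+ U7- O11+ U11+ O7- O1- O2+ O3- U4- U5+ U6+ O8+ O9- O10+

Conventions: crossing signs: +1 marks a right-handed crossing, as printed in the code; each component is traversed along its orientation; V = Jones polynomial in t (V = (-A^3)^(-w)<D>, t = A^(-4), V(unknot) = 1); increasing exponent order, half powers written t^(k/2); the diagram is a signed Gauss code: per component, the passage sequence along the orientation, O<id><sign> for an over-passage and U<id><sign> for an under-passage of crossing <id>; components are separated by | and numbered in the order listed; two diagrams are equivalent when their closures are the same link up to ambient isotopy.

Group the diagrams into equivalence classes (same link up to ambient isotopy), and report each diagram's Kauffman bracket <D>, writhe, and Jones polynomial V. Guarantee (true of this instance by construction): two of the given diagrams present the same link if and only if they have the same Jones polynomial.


classes: {D1} | {D2, D3, D4, D5} | {D6}
V(D1) = -t^(-1/2) - t^(1/2)  [13 crossings, <D> = A^-11 + A^-7, w = -3]
V(D2) = -t^(5/2) - t^(9/2) + t^(11/2) - t^(13/2) + t^(15/2) - t^(17/2)  (w +7, c 11, <D> = A^-13 - A^-9 + A^-5 - A^-1 + A^3 + A^11)
V(D3) = -t^(5/2) - t^(9/2) + t^(11/2) - t^(13/2) + t^(15/2) - t^(17/2)  (w +7, c 11, <D> = A^-13 - A^-9 + A^-5 - A^-1 + A^3 + A^11)
D4 (bracket A^-7 - A^-3 + A - A^5 + A^9 + A^17; 11 crossings at w = +9): V = -t^(5/2) - t^(9/2) + t^(11/2) - t^(13/2) + t^(15/2) - t^(17/2)
D5 (bracket A^-7 - A^-3 + A - A^5 + A^9 + A^17; 13 crossings at w = +9): V = -t^(5/2) - t^(9/2) + t^(11/2) - t^(13/2) + t^(15/2) - t^(17/2)
D6 (bracket A^-7 + A; 11 crossings at w = +1): V = -t^(1/2) - t^(5/2)
note: comparing 6 Jones polynomials yields 3 groups


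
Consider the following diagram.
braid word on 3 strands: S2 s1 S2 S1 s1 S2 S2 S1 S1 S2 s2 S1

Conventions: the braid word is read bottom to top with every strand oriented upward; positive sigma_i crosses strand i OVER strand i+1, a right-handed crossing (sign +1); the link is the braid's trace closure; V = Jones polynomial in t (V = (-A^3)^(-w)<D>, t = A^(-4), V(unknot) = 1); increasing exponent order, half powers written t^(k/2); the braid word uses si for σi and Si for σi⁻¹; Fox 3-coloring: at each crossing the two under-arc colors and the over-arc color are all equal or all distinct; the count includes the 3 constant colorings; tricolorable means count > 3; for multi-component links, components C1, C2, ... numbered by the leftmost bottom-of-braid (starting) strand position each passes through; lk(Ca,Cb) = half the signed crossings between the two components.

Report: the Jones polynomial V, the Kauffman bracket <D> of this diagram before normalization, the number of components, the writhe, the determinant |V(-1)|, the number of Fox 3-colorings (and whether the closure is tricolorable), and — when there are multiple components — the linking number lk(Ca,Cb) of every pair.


V = -t^-9 + 2t^-8 - 3t^-7 + 3t^-6 - 3t^-5 + 3t^-4 - t^-3 + t^-2
<D> = A^-10 - A^-6 + 3A^-2 - 3A^2 + 3A^6 - 3A^10 + 2A^14 - A^18 (w = -6)
1 component over 12 crossings, w = -6
3 Fox colorings among 3^12, |V(-1)| = 17: not tricolorable
why: free reduction leaves σ2⁻¹ σ1 σ2⁻¹ σ2⁻¹ σ2⁻¹ σ1⁻¹ σ1⁻¹ σ1⁻¹ of the original 12 letters


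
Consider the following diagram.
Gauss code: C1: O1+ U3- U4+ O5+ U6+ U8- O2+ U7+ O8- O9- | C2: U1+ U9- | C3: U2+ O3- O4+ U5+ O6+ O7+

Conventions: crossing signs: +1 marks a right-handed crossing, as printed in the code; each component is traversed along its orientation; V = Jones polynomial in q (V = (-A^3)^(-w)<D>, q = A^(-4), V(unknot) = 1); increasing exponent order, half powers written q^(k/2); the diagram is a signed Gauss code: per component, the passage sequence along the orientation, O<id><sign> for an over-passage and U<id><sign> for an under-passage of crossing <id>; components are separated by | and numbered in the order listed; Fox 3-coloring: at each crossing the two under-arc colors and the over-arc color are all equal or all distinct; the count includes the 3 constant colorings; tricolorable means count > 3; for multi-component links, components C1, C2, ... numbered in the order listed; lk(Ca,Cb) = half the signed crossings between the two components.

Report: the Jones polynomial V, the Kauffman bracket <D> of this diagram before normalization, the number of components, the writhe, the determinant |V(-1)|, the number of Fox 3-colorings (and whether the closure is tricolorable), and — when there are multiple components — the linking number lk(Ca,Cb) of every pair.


V = 1 + q^3 + q^4 + q^5
<D> = -A^-11 - A^-7 - A^-3 - A^9 (w = +3)
3 components over 9 crossings, w = +3
lk(C1,C2): 0
lk(C1,C3) = +2
linking number lk(C2,C3) = 0
9 Fox colorings among 3^9, |V(-1)| = 0: tricolorable
why: |V(-1)| = 0: so tricolorable, since 3 divides 0


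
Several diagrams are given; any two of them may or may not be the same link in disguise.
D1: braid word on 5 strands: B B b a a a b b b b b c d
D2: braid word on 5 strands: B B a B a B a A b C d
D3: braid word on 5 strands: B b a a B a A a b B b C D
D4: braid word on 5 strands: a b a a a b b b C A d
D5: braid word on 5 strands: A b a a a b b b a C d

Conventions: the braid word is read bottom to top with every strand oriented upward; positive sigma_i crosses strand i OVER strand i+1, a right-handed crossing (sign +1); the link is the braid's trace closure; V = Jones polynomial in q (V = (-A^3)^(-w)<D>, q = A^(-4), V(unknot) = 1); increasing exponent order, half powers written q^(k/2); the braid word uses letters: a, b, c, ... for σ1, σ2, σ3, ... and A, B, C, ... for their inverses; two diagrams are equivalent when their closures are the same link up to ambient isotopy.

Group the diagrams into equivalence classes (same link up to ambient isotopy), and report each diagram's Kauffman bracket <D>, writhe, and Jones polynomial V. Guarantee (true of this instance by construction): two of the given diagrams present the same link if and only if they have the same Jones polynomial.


classes: {D1, D4, D5} | {D2} | {D3}
V(D1) = -q^(5/2) - 2q^(9/2) + 2q^(11/2) - 2q^(13/2) + 2q^(15/2) - 2q^(17/2) + q^(19/2)  [13 crossings, <D> = -A^-11 + 2A^-7 - 2A^-3 + 2A - 2A^5 + 2A^9 + A^17, w = +9]
V(D2) = q^(-7/2) - 2q^(-5/2) + q^(-3/2) - 2q^(-1/2) + q^(1/2) - q^(3/2)  (w -1, c 11, <D> = A^-9 - A^-5 + 2A^-1 - A^3 + 2A^7 - A^11)
V(D3) = -q^(1/2) - q^(5/2)  [13 crossings, <D> = A^-7 + A, w = +1]
V(D4) = -q^(5/2) - 2q^(9/2) + 2q^(11/2) - 2q^(13/2) + 2q^(15/2) - 2q^(17/2) + q^(19/2)  (w +7, c 11, <D> = -A^-17 + 2A^-13 - 2A^-9 + 2A^-5 - 2A^-1 + 2A^3 + A^11)
D5 (bracket -A^-17 + 2A^-13 - 2A^-9 + 2A^-5 - 2A^-1 + 2A^3 + A^11; 11 crossings at w = +7): V = -q^(5/2) - 2q^(9/2) + 2q^(11/2) - 2q^(13/2) + 2q^(15/2) - 2q^(17/2) + q^(19/2)
note: comparing 5 Jones polynomials yields 3 groups


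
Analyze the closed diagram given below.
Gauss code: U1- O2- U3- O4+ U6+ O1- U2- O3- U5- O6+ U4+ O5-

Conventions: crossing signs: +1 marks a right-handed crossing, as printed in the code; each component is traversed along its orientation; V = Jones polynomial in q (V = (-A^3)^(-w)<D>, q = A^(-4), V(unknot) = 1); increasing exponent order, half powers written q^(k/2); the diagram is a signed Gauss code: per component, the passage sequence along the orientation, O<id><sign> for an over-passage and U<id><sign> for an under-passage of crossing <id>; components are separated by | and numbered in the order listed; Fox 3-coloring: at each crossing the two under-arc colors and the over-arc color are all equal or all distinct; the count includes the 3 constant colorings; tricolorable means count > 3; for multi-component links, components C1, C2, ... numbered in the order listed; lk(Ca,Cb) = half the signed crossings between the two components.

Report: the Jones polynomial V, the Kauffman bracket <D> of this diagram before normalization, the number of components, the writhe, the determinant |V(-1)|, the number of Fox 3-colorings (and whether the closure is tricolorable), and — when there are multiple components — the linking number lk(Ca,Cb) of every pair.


Jones polynomial: V(q) = q^-5 - 2q^-4 + 2q^-3 - 2q^-2 + 2q^-1 - 1 + q
<D> = A^-10 - A^-6 + 2A^-2 - 2A^2 + 2A^6 - 2A^10 + A^14; writhe -2
components 1, writhe -2 (6 crossings)
3-colorings: 3 of 3^6, det 11 — not tricolorable
note: V spans 6 powers of q: at least 6 crossings in any diagram


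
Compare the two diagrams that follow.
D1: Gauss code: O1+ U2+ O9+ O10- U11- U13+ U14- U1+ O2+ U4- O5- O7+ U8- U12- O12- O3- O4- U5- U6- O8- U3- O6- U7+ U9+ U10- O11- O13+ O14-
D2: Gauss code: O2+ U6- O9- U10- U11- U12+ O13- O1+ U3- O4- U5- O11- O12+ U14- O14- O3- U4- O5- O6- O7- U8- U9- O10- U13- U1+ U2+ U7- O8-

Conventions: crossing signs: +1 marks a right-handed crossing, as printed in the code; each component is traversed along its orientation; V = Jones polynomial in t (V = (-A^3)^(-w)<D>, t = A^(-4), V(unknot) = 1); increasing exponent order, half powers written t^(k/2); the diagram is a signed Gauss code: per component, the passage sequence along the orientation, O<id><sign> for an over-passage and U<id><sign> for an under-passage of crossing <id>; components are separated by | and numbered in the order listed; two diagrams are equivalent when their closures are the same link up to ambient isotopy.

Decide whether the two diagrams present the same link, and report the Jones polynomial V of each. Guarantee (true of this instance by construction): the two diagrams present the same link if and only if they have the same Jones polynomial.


same link: no
V(D1) = -t^-6 + t^-5 - t^-4 + 2t^-3 - t^-2 + t^-1  [14 crossings, <D> = A^-8 - A^-4 + 2 - A^4 + A^8 - A^12, w = -4]
V(D2) = t^-10 - 2t^-9 + 2t^-8 - 4t^-7 + 4t^-6 - 3t^-5 + 3t^-4 - t^-3 + t^-2  [14 crossings, <D> = A^-16 - A^-12 + 3A^-8 - 3A^-4 + 4 - 4A^4 + 2A^8 - 2A^12 + A^16, w = -8]
insight: V(t) takes 2 values over 2 diagrams, fixing the grouping


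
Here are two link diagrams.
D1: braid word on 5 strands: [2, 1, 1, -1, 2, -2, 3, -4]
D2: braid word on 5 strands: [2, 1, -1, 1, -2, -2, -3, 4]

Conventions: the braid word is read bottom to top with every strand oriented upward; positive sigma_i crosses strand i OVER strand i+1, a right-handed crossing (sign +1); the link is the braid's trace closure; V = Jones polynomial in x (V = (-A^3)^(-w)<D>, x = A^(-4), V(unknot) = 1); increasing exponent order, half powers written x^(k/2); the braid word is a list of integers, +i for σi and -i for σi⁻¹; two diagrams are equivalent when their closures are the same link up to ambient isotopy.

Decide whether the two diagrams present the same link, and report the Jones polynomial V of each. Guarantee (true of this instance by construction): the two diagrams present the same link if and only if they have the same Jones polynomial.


same link: yes
V(D1) = 1  [8 crossings, <D> = A^6, w = +2]
V(D2) = 1  [8 crossings, <D> = 1, w = 0]
insight: from 8 to 8 crossings by R-moves: one link, two diagrams


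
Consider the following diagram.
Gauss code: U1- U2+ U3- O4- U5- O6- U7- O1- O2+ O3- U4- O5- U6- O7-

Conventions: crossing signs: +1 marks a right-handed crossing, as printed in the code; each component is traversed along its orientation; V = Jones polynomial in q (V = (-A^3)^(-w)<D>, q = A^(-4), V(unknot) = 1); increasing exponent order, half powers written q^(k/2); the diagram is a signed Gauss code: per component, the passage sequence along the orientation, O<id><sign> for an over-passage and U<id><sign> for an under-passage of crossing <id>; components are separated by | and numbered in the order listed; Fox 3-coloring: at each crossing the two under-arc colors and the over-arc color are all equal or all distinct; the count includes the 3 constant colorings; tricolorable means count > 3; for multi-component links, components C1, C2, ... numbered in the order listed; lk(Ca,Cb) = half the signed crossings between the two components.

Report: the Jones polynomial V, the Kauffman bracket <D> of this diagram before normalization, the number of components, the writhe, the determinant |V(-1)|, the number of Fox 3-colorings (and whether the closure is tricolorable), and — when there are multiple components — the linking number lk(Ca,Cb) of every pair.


V(q) = -q^-7 + q^-6 - q^-5 + q^-4 + q^-2
bracket: -A^-7 - A + A^5 - A^9 + A^13, w = -5
1 component, writhe -5, over 7 crossings
det 5, colorings 3 of 3^7 — not tricolorable
observation: the span of V is 5, forcing >= 5 crossings in any diagram


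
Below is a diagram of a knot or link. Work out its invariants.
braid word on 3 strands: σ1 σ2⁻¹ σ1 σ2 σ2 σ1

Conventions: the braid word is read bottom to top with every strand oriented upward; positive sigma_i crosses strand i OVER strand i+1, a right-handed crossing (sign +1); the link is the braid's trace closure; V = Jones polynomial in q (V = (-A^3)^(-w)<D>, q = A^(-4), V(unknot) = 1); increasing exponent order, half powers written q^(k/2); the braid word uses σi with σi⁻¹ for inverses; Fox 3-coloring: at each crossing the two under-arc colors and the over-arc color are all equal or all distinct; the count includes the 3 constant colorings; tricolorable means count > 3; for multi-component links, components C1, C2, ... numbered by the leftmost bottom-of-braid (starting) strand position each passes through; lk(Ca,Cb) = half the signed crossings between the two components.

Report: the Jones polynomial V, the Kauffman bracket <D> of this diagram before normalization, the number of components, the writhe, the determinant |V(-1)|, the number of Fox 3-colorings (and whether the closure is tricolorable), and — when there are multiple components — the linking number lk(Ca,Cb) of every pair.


V(q) = q - q^2 + 2q^3 - q^4 + q^5 - q^6
bracket: -A^-12 + A^-8 - A^-4 + 2 - A^4 + A^8, w = +4
1 component, writhe +4, over 6 crossings
det 7, colorings 3 of 3^6 — not tricolorable
observation: w = +4 (over 6 crossings) is diagram-only; (-A^3)^(-4) removes it from V


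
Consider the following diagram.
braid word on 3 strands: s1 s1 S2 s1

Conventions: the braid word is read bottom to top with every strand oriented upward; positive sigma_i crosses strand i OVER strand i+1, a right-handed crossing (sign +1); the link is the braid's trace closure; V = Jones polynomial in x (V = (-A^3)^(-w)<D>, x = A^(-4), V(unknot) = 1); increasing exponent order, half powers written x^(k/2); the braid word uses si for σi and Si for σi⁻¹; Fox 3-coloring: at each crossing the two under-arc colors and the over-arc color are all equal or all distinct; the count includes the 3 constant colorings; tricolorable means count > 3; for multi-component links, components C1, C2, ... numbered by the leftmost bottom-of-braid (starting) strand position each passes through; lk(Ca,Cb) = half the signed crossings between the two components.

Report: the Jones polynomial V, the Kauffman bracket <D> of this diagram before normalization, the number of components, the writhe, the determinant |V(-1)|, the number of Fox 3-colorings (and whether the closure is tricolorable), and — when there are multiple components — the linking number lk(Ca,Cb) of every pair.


V = x + x^3 - x^4
<D> = -A^-10 + A^-6 + A^2 (w = +2)
1 component over 4 crossings, w = +2
9 Fox colorings among 3^4, |V(-1)| = 3: tricolorable
why: det 3 = |V(-1)|; divisible by 3, so tricolorable


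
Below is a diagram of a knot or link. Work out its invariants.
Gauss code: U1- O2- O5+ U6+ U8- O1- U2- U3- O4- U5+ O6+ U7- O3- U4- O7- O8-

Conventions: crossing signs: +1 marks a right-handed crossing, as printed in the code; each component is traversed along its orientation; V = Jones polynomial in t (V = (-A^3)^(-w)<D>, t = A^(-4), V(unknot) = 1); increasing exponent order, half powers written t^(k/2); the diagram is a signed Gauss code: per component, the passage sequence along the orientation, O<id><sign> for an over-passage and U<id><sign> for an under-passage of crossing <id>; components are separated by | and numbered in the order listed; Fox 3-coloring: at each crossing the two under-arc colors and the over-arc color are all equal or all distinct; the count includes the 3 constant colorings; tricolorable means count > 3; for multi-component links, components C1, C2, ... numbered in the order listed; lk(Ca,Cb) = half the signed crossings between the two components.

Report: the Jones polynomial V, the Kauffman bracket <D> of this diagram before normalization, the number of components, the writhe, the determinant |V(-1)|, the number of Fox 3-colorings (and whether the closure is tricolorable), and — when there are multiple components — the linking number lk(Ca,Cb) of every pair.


V = t^-7 - 2t^-6 + 2t^-5 - 3t^-4 + 3t^-3 - 2t^-2 + 2t^-1
<D> = 2A^-8 - 2A^-4 + 3 - 3A^4 + 2A^8 - 2A^12 + A^16 (w = -4)
1 component over 8 crossings, w = -4
9 Fox colorings among 3^8, |V(-1)| = 15: tricolorable
why: V spans 6 powers of t: at least 6 crossings in any diagram


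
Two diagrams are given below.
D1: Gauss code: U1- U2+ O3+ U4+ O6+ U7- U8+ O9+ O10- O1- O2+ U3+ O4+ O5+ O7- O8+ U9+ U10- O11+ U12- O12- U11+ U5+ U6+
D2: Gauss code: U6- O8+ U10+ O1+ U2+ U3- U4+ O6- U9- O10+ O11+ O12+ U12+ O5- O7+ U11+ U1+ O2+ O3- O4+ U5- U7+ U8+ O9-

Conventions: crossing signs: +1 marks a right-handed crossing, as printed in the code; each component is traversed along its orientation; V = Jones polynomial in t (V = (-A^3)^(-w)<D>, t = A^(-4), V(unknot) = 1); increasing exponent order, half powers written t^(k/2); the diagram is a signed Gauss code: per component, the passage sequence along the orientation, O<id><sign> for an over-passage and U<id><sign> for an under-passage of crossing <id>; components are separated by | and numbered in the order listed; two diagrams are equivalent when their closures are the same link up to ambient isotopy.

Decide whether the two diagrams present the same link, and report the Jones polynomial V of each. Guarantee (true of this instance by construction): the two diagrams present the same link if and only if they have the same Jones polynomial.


equivalent: no
V(D1) = t + t^3 - t^4  (w +4, c 12, <D> = -A^-4 + 1 + A^8)
V(D2) = t^-1 - 1 + 2t - 2t^2 + 2t^3 - 2t^4 + t^5  (w +4, c 12, <D> = A^-8 - 2A^-4 + 2 - 2A^4 + 2A^8 - A^12 + A^16)
why: 2 classes among 2 diagrams; unequal V(t) rules out equality


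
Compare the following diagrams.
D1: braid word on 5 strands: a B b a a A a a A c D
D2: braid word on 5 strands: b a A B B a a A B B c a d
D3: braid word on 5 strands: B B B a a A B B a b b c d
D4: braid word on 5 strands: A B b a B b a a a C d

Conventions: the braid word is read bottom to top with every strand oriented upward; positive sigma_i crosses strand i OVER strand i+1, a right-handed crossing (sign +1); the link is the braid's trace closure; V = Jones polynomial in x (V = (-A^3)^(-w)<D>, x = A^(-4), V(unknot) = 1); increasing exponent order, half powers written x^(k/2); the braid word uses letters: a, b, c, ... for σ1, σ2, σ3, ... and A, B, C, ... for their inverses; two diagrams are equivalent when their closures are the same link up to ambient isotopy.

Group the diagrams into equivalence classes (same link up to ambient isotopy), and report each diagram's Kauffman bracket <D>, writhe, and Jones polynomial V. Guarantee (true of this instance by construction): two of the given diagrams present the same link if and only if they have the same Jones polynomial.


equivalence classes: {D1, D4} | {D2, D3}
D1 (bracket -A^-9 + A^-1 + A^3 + A^7; 11 crossings at w = +3): V = -x^(1/2) - x^(3/2) - x^(5/2) + x^(9/2)
D2 (bracket A^-3 - A + 2A^5 - A^9 + 2A^13 - A^17; 13 crossings at w = +1): V = x^(-7/2) - 2x^(-5/2) + x^(-3/2) - 2x^(-1/2) + x^(1/2) - x^(3/2)
V(D3) = x^(-7/2) - 2x^(-5/2) + x^(-3/2) - 2x^(-1/2) + x^(1/2) - x^(3/2)  [13 crossings, <D> = A^-3 - A + 2A^5 - A^9 + 2A^13 - A^17, w = +1]
V(D4) = -x^(1/2) - x^(3/2) - x^(5/2) + x^(9/2)  [11 crossings, <D> = -A^-9 + A^-1 + A^3 + A^7, w = +3]
key observation: 2 values of V(x) split the 4 diagrams


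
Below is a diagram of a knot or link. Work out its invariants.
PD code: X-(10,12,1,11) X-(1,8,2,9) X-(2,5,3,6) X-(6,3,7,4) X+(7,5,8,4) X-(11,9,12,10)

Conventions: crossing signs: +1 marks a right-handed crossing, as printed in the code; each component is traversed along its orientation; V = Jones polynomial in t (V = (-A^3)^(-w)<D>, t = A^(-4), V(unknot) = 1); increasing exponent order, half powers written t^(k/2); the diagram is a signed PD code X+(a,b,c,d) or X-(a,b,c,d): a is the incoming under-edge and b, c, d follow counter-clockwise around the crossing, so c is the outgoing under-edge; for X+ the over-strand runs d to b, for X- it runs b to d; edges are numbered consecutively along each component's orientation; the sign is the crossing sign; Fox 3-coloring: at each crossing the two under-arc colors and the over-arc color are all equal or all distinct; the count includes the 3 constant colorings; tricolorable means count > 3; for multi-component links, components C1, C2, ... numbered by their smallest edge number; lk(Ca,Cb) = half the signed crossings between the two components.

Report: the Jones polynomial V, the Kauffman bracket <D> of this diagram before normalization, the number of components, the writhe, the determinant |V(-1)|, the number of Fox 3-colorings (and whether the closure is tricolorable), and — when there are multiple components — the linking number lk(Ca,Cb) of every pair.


V = -t^(-5/2) - t^(-1/2)
<D> = -A^-10 - A^-2 (w = -4)
2 components over 6 crossings, w = -4
lk(C1,C2): -1
3 Fox colorings among 3^6, |V(-1)| = 2: not tricolorable
why: |V(-1)| = 2: so not tricolorable, since 3 does not divide 2


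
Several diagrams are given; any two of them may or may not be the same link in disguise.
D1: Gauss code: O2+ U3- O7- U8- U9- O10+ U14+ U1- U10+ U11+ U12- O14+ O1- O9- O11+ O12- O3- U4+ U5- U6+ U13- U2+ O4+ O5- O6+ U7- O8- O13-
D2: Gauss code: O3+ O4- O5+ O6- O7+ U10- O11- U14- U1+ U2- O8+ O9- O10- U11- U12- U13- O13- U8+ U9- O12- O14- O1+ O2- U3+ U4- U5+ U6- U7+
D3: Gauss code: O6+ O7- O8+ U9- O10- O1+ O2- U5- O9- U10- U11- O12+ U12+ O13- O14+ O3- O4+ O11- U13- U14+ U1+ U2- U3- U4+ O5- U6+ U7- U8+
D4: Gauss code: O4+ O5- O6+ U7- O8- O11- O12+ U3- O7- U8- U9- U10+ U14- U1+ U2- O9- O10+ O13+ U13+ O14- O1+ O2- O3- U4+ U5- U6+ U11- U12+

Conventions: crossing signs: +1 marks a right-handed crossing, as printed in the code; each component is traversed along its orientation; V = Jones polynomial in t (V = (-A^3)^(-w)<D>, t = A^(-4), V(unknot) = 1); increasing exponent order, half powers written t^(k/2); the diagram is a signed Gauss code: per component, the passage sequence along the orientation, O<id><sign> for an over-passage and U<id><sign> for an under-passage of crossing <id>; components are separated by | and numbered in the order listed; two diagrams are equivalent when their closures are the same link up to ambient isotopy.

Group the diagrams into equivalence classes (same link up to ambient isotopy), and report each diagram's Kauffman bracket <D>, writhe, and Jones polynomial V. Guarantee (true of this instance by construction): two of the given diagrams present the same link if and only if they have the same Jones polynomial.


classes: {D1, D2, D3, D4}
V(D1) = -t^-4 + t^-3 + t^-1  [14 crossings, <D> = A^-2 + A^6 - A^10, w = -2]
V(D2) = -t^-4 + t^-3 + t^-1  [14 crossings, <D> = A^-8 + 1 - A^4, w = -4]
V(D3) = -t^-4 + t^-3 + t^-1  (w -2, c 14, <D> = A^-2 + A^6 - A^10)
V(D4) = -t^-4 + t^-3 + t^-1  (w -2, c 14, <D> = A^-2 + A^6 - A^10)
note: all 4 diagrams share one V(t), hence one class


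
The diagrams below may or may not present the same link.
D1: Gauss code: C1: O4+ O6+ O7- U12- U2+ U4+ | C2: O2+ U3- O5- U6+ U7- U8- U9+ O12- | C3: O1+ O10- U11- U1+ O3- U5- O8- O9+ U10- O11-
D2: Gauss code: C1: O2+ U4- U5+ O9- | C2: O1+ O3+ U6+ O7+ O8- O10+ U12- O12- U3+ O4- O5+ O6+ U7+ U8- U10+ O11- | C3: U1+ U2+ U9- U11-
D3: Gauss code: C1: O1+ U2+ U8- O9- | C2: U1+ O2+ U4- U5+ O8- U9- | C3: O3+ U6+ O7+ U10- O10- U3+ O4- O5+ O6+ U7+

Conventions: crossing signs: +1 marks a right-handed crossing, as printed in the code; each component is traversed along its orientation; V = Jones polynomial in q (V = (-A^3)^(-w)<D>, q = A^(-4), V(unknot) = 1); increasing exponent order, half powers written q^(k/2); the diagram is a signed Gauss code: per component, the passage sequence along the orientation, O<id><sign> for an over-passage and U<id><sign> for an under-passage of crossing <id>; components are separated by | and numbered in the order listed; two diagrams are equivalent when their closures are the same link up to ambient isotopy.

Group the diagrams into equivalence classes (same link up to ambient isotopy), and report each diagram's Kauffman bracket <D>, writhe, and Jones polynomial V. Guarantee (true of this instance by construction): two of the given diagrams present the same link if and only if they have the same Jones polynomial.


equivalence classes: {D1} | {D2, D3}
D1 (bracket A^-6 + A^-2 + A^2 + A^6; 12 crossings at w = -2): V = q^-3 + q^-2 + q^-1 + 1
D2 (bracket -A^-14 - A^-10 + A^-6 + 2A^-2 + 2A^2 + A^6; 12 crossings at w = +2): V = 1 + 2q + 2q^2 + q^3 - q^4 - q^5
V(D3) = 1 + 2q + 2q^2 + q^3 - q^4 - q^5  [10 crossings, <D> = -A^-14 - A^-10 + A^-6 + 2A^-2 + 2A^2 + A^6, w = +2]
key observation: 2 values of V(q) split the 3 diagrams


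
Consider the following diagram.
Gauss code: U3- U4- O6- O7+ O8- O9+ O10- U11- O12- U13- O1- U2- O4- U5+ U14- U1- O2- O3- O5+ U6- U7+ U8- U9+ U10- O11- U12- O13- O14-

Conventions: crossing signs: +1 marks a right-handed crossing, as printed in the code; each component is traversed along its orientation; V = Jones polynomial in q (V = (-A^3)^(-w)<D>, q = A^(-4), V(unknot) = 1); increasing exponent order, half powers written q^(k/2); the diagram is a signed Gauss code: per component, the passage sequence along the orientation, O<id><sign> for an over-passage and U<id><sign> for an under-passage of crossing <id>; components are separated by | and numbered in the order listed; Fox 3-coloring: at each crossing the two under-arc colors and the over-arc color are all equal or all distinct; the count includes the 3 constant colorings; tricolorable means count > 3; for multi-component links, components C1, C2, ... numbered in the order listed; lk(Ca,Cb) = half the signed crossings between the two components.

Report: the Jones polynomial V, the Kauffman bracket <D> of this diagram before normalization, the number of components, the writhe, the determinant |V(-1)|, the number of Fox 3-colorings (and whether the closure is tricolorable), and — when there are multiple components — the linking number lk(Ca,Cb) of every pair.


V = -q^-10 + q^-9 - q^-8 + q^-7 - q^-6 + q^-5 + q^-3
<D> = A^-12 + A^-4 - 1 + A^4 - A^8 + A^12 - A^16 (w = -8)
1 component over 14 crossings, w = -8
3 Fox colorings among 3^14, |V(-1)| = 7: not tricolorable
why: w = -8 shifts under R1 moves; the (-A^3)^(8) factor cancels that in V


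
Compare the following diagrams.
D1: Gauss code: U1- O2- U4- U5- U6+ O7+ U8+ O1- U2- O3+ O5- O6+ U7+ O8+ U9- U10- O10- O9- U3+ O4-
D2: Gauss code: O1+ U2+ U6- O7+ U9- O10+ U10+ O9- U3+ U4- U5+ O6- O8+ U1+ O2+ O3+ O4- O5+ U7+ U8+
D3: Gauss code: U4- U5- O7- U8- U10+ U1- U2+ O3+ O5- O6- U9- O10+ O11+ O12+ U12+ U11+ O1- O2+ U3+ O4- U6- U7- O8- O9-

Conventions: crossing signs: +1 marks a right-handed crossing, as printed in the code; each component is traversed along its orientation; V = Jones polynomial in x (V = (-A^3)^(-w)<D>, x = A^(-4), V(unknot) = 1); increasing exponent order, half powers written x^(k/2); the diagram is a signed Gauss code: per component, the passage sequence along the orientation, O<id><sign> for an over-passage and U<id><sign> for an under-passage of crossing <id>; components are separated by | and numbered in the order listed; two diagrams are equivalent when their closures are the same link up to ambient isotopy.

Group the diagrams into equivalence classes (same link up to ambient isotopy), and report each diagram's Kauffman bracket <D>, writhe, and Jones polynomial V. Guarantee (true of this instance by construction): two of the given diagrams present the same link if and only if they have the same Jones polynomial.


equivalence classes: {D1} | {D2} | {D3}
D1 (bracket -A^-18 + 2A^-14 - 2A^-10 + 3A^-6 - 2A^-2 + 2A^2 - A^6; 10 crossings at w = -2): V = -x^-3 + 2x^-2 - 2x^-1 + 3 - 2x + 2x^2 - x^3
V(D2) = x - x^2 + 2x^3 - x^4 + x^5 - x^6  (w +4, c 10, <D> = -A^-12 + A^-8 - A^-4 + 2 - A^4 + A^8)
V(D3) = -x^-6 + x^-5 - x^-4 + 2x^-3 - x^-2 + x^-1  (w -2, c 12, <D> = A^-2 - A^2 + 2A^6 - A^10 + A^14 - A^18)
observation: 3 values of V(x) split the 3 diagrams
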